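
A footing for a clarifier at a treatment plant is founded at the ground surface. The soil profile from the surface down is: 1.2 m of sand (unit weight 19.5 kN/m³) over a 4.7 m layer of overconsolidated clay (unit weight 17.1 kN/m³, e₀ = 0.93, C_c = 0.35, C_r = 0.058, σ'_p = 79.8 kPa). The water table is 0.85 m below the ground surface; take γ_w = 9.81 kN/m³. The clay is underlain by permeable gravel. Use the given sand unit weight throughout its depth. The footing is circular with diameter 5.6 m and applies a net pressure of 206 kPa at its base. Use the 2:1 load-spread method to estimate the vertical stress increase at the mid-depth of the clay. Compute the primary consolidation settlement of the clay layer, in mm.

S_c ≈ 180 mm

Mid-depth of clay below the ground surface: z = 1.2 + 4.7/2 = 3.55 m.
Total vertical stress at mid-clay: σ_v = 19.5×1.2 + 17.1×2.35 = 63.585 kPa.
Pore pressure: u = 9.81×(3.55 − 0.85) = 26.487 kPa.
Initial effective stress: σ'_0 = σ_v − u = 63.585 − 26.487 = 37.098 kPa.
Stress increase at mid-clay by the 2:1 spreading method:
Δσ ≈ qD²/(D+z)² = 206×5.6²/(5.6+3.55)² = 77.162 kPa
Final effective stress: σ'_f = 37.098 + 77.162 = 114.26 kPa.
σ'_f = 114.26 > σ'_p = 79.8 kPa, so the stress path crosses the preconsolidation pressure — recompression up to σ'_p, then virgin compression beyond:
S_c = H/(1+e₀)·[C_r·log₁₀(σ'_p/σ'_0) + C_c·log₁₀(σ'_f/σ'_p)]
    = 4.7/1.93 × [0.058×log₁₀(79.8/37.098) + 0.35×log₁₀(114.26/79.8)]
    = 2.4352 × [0.019294 + 0.054562] = 0.1799 m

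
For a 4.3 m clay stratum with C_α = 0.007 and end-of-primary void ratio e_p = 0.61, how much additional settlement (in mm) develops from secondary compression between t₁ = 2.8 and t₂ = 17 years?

Secondary compression: S_s = C_α·H/(1+e_p)·log₁₀(t₂/t₁)
S_s = 0.007×4.3/(1+0.61)×log₁₀(17/2.8)
    = 0.0187 × 0.7833 = 0.01464 m

S_s ≈ 14.6 mm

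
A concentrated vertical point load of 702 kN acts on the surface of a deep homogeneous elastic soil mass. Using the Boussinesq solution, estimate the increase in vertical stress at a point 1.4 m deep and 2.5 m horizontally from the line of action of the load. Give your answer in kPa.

Δσ_z ≈ 4.76 kPa

Boussinesq vertical stress below a point load on an elastic half-space:
Δσ_z = 3P/(2πz²) · [1 + (r/z)²]^(−5/2)
r/z = 2.5/1.4 = 1.7857; [1+(r/z)²]^(−5/2) = 0.027847.
Δσ_z = 3×702/(2π×1.4²) × 0.027847 = 171.01 × 0.027847 = 4.762 kPa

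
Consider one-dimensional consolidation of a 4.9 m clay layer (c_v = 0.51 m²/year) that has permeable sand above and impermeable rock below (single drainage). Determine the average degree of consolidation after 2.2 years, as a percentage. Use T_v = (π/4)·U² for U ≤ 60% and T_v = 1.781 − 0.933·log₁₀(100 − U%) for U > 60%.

U ≈ 24.4 %

Drainage path length: H_d = H = 4.9 m (single drainage).
T_v = c_v·t/H_d² = 0.51×2.2/4.9² = 0.046731.
T_v = 0.046731 corresponds to the U ≤ 60% branch:
U = √(4T_v/π) = 0.2439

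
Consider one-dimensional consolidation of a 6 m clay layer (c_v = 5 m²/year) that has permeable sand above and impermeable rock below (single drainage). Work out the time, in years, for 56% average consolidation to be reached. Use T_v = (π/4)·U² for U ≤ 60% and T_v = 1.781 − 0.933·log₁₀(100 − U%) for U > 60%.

Drainage path length: H_d = H = 6 m (single drainage).
U ≤ 60%: T_v = (π/4)·U² = (π/4)×0.56² = 0.2463.
t = T_v·H_d²/c_v = 0.2463×6²/5 = 1.773 years.

t ≈ 1.77 years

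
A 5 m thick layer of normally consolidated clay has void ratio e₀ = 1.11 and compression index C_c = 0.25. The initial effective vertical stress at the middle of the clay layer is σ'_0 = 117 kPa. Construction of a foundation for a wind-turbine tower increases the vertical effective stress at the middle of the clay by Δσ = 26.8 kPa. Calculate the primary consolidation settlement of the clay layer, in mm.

Final effective stress: σ'_f = σ'_0 + Δσ = 117 + 26.8 = 143.8 kPa.
Normally consolidated clay, so the full stress increment lies on the virgin compression line:
S_c = C_c·H/(1+e₀)·log₁₀(σ'_f/σ'_0) = 0.25×5/(1+1.11)×log₁₀(143.8/117)
    = 0.59242 × 0.089573 = 0.05306 m

S_c ≈ 53.1 mm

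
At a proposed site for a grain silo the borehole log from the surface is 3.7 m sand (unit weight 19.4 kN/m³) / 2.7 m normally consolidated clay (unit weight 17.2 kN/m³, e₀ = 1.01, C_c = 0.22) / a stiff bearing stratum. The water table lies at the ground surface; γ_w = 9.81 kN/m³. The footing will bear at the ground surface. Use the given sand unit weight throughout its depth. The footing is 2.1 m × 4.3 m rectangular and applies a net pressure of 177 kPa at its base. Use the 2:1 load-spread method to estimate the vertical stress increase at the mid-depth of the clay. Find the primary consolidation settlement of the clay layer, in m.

Mid-depth of clay below the ground surface: z = 3.7 + 2.7/2 = 5.05 m.
Total vertical stress at mid-clay: σ_v = 19.4×3.7 + 17.2×1.35 = 95 kPa.
Pore pressure: u = 9.81×(5.05 − 0) = 49.541 kPa.
Initial effective stress: σ'_0 = σ_v − u = 95 − 49.541 = 45.459 kPa.
Stress increase at mid-clay by the 2:1 spreading method:
Δσ = qBL/((B+z)(L+z)) = 177×2.1×4.3/((2.1+5.05)(4.3+5.05)) = 23.908 kPa
Final effective stress: σ'_f = σ'_0 + Δσ = 45.459 + 23.908 = 69.367 kPa.
Normally consolidated clay, so the full stress increment lies on the virgin compression line:
S_c = C_c·H/(1+e₀)·log₁₀(σ'_f/σ'_0) = 0.22×2.7/(1+1.01)×log₁₀(69.367/45.459)
    = 0.29552 × 0.18353 = 0.05424 m

S_c ≈ 0.0542 m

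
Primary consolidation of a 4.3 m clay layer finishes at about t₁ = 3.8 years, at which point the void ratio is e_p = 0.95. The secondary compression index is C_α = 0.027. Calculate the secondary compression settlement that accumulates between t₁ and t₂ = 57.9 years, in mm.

S_s ≈ 70.4 mm

Secondary compression: S_s = C_α·H/(1+e_p)·log₁₀(t₂/t₁)
S_s = 0.027×4.3/(1+0.95)×log₁₀(57.9/3.8)
    = 0.05954 × 1.183 = 0.07043 m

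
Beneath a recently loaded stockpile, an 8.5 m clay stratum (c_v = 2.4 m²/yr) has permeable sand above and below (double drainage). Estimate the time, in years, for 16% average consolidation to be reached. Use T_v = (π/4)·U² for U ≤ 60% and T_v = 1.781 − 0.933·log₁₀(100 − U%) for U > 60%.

t ≈ 0.151 years

Drainage path length: H_d = H/2 = 4.25 m (double drainage).
U ≤ 60%: T_v = (π/4)·U² = (π/4)×0.16² = 0.020106.
t = T_v·H_d²/c_v = 0.020106×4.25²/2.4 = 0.1513 years.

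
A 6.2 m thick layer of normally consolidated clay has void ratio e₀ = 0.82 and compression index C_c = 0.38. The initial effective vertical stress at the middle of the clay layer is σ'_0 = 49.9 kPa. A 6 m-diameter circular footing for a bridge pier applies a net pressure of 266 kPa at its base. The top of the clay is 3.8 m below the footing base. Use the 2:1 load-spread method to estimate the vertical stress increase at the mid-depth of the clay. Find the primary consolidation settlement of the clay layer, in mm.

Mid-depth of clay below the footing base: z = 3.8 + 6.2/2 = 6.9 m.
Stress increase at mid-clay by the 2:1 spreading method:
Δσ ≈ qD²/(D+z)² = 266×6²/(6+6.9)² = 57.545 kPa
Final effective stress: σ'_f = σ'_0 + Δσ = 49.9 + 57.545 = 107.44 kPa.
Normally consolidated clay, so the full stress increment lies on the virgin compression line:
S_c = C_c·H/(1+e₀)·log₁₀(σ'_f/σ'_0) = 0.38×6.2/(1+0.82)×log₁₀(107.44/49.9)
    = 1.2945 × 0.33307 = 0.4312 m

S_c ≈ 431 mm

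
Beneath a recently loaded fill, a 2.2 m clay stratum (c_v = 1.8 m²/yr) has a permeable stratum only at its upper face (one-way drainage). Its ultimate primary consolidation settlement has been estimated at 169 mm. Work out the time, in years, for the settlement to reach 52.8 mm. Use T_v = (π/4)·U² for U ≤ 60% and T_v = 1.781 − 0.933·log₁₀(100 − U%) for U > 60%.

Drainage path length: H_d = H = 2.2 m (single drainage).
U = S(t)/S_ult = 52.8/169 = 0.3124.
U ≤ 60%: T_v = (π/4)·U² = (π/4)×0.31243² = 0.076663.
t = T_v·H_d²/c_v = 0.076663×2.2²/1.8 = 0.2061 years.

t ≈ 0.206 years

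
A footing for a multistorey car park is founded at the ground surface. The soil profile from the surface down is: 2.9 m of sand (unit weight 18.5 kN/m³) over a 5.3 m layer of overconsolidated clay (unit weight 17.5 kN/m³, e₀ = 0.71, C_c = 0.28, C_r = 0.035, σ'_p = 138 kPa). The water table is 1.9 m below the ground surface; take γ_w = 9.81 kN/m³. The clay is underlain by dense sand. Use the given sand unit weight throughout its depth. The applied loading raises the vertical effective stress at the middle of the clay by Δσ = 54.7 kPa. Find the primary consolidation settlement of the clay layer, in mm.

S_c ≈ 29 mm

Mid-depth of clay below the ground surface: z = 2.9 + 5.3/2 = 5.55 m.
Total vertical stress at mid-clay: σ_v = 18.5×2.9 + 17.5×2.65 = 100.03 kPa.
Pore pressure: u = 9.81×(5.55 − 1.9) = 35.806 kPa.
Initial effective stress: σ'_0 = σ_v − u = 100.03 − 35.806 = 64.224 kPa.
Final effective stress: σ'_f = 64.224 + 54.7 = 118.92 kPa.
σ'_f = 118.92 ≤ σ'_p = 138 kPa, so the clay remains overconsolidated and only the recompression index applies:
S_c = C_r·H/(1+e₀)·log₁₀(σ'_f/σ'_0) = 0.035×5.3/1.71×log₁₀(118.92/64.224)
    = 0.10848 × 0.26756 = 0.02902 m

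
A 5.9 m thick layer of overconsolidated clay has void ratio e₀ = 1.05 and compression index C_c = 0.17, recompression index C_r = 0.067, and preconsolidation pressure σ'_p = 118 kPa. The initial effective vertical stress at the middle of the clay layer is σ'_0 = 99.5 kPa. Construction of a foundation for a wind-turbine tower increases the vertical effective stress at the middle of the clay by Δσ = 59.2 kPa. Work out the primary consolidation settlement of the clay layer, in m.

Final effective stress: σ'_f = 99.5 + 59.2 = 158.7 kPa.
σ'_f = 158.7 > σ'_p = 118 kPa, so the stress path crosses the preconsolidation pressure — recompression up to σ'_p, then virgin compression beyond:
S_c = H/(1+e₀)·[C_r·log₁₀(σ'_p/σ'_0) + C_c·log₁₀(σ'_f/σ'_p)]
    = 5.9/2.05 × [0.067×log₁₀(118/99.5) + 0.17×log₁₀(158.7/118)]
    = 2.878 × [0.0049619 + 0.021878] = 0.07725 m

S_c ≈ 0.0772 m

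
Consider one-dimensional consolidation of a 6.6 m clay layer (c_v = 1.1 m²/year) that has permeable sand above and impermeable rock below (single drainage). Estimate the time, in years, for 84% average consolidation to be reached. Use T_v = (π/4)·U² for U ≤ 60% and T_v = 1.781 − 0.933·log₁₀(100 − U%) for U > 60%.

Drainage path length: H_d = H = 6.6 m (single drainage).
U > 60%: T_v = 1.781 − 0.933·log₁₀(100 − 84) = 0.65756.
t = T_v·H_d²/c_v = 0.65756×6.6²/1.1 = 26.04 years.

t ≈ 26 years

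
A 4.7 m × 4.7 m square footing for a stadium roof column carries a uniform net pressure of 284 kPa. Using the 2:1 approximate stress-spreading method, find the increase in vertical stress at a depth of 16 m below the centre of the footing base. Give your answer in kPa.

By the 2:1 method the load spreads at 1 horizontal : 2 vertical, so at depth z the loaded area has grown by z in each plan dimension:
Δσ = qBL/((B+z)(L+z)) = 284×4.7×4.7/((4.7+16)(4.7+16)) = 14.641 kPa

Δσ_z ≈ 14.6 kPa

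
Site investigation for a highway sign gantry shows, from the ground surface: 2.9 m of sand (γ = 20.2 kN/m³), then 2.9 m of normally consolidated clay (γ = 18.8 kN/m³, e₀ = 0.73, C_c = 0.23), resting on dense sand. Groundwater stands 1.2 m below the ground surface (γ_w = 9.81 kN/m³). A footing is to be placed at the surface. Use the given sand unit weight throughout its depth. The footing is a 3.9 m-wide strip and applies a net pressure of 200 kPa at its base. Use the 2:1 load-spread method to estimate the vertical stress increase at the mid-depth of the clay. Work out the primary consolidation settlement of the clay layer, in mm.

S_c ≈ 168 mm

Mid-depth of clay below the ground surface: z = 2.9 + 2.9/2 = 4.35 m.
Total vertical stress at mid-clay: σ_v = 20.2×2.9 + 18.8×1.45 = 85.84 kPa.
Pore pressure: u = 9.81×(4.35 − 1.2) = 30.902 kPa.
Initial effective stress: σ'_0 = σ_v − u = 85.84 − 30.902 = 54.938 kPa.
Stress increase at mid-clay by the 2:1 spreading method:
Δσ = qB/(B+z) = 200×3.9/(3.9+4.35) = 94.545 kPa
Final effective stress: σ'_f = σ'_0 + Δσ = 54.938 + 94.545 = 149.48 kPa.
Normally consolidated clay, so the full stress increment lies on the virgin compression line:
S_c = C_c·H/(1+e₀)·log₁₀(σ'_f/σ'_0) = 0.23×2.9/(1+0.73)×log₁₀(149.48/54.938)
    = 0.38555 × 0.43471 = 0.1676 m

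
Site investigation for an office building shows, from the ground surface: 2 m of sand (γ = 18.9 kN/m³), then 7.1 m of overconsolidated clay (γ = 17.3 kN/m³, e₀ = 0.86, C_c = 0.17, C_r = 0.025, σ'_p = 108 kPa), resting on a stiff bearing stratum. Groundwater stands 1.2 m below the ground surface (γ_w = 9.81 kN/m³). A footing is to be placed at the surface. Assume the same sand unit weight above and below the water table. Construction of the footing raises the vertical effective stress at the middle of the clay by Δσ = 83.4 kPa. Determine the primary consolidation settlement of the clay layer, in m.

Mid-depth of clay below the ground surface: z = 2 + 7.1/2 = 5.55 m.
Total vertical stress at mid-clay: σ_v = 18.9×2 + 17.3×3.55 = 99.215 kPa.
Pore pressure: u = 9.81×(5.55 − 1.2) = 42.673 kPa.
Initial effective stress: σ'_0 = σ_v − u = 99.215 − 42.673 = 56.542 kPa.
Final effective stress: σ'_f = 56.542 + 83.4 = 139.94 kPa.
σ'_f = 139.94 > σ'_p = 108 kPa, so the stress path crosses the preconsolidation pressure — recompression up to σ'_p, then virgin compression beyond:
S_c = H/(1+e₀)·[C_r·log₁₀(σ'_p/σ'_0) + C_c·log₁₀(σ'_f/σ'_p)]
    = 7.1/1.86 × [0.025×log₁₀(108/56.542) + 0.17×log₁₀(139.94/108)]
    = 3.8172 × [0.0070263 + 0.019128] = 0.09984 m

S_c ≈ 0.0998 m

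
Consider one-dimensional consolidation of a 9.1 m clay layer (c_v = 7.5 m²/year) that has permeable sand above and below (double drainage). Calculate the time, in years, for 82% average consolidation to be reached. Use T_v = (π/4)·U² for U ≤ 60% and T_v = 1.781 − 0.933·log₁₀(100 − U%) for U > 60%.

Drainage path length: H_d = H/2 = 4.55 m (double drainage).
U > 60%: T_v = 1.781 − 0.933·log₁₀(100 − 82) = 0.60983.
t = T_v·H_d²/c_v = 0.60983×4.55²/7.5 = 1.683 years.

t ≈ 1.68 years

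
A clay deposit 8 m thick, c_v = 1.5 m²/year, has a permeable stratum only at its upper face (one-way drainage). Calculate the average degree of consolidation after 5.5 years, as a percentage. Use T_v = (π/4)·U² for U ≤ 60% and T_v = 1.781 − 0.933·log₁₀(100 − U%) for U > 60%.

Drainage path length: H_d = H = 8 m (single drainage).
T_v = c_v·t/H_d² = 1.5×5.5/8² = 0.12891.
T_v = 0.12891 corresponds to the U ≤ 60% branch:
U = √(4T_v/π) = 0.4051

U ≈ 40.5 %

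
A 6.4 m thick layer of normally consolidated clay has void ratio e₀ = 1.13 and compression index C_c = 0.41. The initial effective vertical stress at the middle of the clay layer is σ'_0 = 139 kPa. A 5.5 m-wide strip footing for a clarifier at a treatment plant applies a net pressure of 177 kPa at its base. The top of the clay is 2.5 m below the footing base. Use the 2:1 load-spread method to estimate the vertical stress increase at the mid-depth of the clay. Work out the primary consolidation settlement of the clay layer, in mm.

S_c ≈ 260 mm

Mid-depth of clay below the footing base: z = 2.5 + 6.4/2 = 5.7 m.
Stress increase at mid-clay by the 2:1 spreading method:
Δσ = qB/(B+z) = 177×5.5/(5.5+5.7) = 86.92 kPa
Final effective stress: σ'_f = σ'_0 + Δσ = 139 + 86.92 = 225.92 kPa.
Normally consolidated clay, so the full stress increment lies on the virgin compression line:
S_c = C_c·H/(1+e₀)·log₁₀(σ'_f/σ'_0) = 0.41×6.4/(1+1.13)×log₁₀(225.92/139)
    = 1.2319 × 0.21094 = 0.2599 m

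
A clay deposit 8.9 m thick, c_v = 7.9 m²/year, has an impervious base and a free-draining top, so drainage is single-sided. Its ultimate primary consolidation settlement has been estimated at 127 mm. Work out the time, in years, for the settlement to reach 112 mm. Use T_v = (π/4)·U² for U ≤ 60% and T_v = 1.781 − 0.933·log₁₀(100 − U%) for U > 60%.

Drainage path length: H_d = H = 8.9 m (single drainage).
U = S(t)/S_ult = 112/127 = 0.8819.
U > 60%: T_v = 1.781 − 0.933·log₁₀(100 − 88.189) = 0.78056.
t = T_v·H_d²/c_v = 0.78056×8.9²/7.9 = 7.826 years.

t ≈ 7.83 years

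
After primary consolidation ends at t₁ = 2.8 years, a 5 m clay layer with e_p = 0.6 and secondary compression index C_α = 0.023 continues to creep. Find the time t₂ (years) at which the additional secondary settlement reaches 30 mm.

S_s = C_α·H/(1+e_p)·log₁₀(t₂/t₁) ⇒ log₁₀(t₂/t₁) = S_s·(1+e_p)/(C_α·H).
log₁₀(t₂/t₁) = 0.03 × (1+0.6) / (0.023×5) = 0.4174
t₂ = t₁ × 10^0.4174 = 2.8 × 2.615 = 7.321 years

t₂ ≈ 7.32 years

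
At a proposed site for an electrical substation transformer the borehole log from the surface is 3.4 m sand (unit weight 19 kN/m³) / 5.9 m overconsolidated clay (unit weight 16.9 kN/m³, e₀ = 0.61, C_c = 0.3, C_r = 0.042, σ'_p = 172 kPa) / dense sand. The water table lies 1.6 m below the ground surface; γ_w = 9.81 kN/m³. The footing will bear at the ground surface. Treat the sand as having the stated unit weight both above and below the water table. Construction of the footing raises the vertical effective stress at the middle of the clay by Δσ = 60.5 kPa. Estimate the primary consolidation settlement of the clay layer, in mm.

Mid-depth of clay below the ground surface: z = 3.4 + 5.9/2 = 6.35 m.
Total vertical stress at mid-clay: σ_v = 19×3.4 + 16.9×2.95 = 114.45 kPa.
Pore pressure: u = 9.81×(6.35 − 1.6) = 46.598 kPa.
Initial effective stress: σ'_0 = σ_v − u = 114.45 − 46.598 = 67.852 kPa.
Final effective stress: σ'_f = 67.852 + 60.5 = 128.35 kPa.
σ'_f = 128.35 ≤ σ'_p = 172 kPa, so the clay remains overconsolidated and only the recompression index applies:
S_c = C_r·H/(1+e₀)·log₁₀(σ'_f/σ'_0) = 0.042×5.9/1.61×log₁₀(128.35/67.852)
    = 0.15391 × 0.27683 = 0.04261 m

S_c ≈ 42.6 mm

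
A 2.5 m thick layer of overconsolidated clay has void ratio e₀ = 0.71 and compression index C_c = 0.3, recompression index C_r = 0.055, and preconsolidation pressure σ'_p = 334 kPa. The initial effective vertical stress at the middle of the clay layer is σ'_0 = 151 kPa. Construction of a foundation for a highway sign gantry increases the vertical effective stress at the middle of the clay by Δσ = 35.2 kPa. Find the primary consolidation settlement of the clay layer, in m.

Final effective stress: σ'_f = 151 + 35.2 = 186.2 kPa.
σ'_f = 186.2 ≤ σ'_p = 334 kPa, so the clay remains overconsolidated and only the recompression index applies:
S_c = C_r·H/(1+e₀)·log₁₀(σ'_f/σ'_0) = 0.055×2.5/1.71×log₁₀(186.2/151)
    = 0.08041 × 0.091003 = 0.007318 m

S_c ≈ 0.00732 m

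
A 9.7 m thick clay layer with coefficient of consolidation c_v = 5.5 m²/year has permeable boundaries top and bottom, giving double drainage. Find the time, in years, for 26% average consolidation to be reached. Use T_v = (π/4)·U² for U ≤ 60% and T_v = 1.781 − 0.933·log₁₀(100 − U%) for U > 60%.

t ≈ 0.227 years

Drainage path length: H_d = H/2 = 4.85 m (double drainage).
U ≤ 60%: T_v = (π/4)·U² = (π/4)×0.26² = 0.053093.
t = T_v·H_d²/c_v = 0.053093×4.85²/5.5 = 0.2271 years.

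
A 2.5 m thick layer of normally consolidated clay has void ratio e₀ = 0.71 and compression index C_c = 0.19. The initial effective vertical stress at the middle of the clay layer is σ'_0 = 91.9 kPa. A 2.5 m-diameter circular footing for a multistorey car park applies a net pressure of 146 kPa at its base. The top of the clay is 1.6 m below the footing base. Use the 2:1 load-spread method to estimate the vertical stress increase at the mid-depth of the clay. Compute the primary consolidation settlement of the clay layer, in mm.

S_c ≈ 35.9 mm

Mid-depth of clay below the footing base: z = 1.6 + 2.5/2 = 2.85 m.
Stress increase at mid-clay by the 2:1 spreading method:
Δσ ≈ qD²/(D+z)² = 146×2.5²/(2.5+2.85)² = 31.881 kPa
Final effective stress: σ'_f = σ'_0 + Δσ = 91.9 + 31.881 = 123.78 kPa.
Normally consolidated clay, so the full stress increment lies on the virgin compression line:
S_c = C_c·H/(1+e₀)·log₁₀(σ'_f/σ'_0) = 0.19×2.5/(1+0.71)×log₁₀(123.78/91.9)
    = 0.27778 × 0.12933 = 0.03593 m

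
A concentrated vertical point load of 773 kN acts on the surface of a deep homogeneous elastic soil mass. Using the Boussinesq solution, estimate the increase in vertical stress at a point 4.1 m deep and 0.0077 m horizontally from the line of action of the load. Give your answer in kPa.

Boussinesq vertical stress below a point load on an elastic half-space:
Δσ_z = 3P/(2πz²) · [1 + (r/z)²]^(−5/2)
r/z = 0.0077/4.1 = 0.001878; [1+(r/z)²]^(−5/2) = 0.99999.
Δσ_z = 3×773/(2π×4.1²) × 0.99999 = 21.956 × 0.99999 = 21.96 kPa

Δσ_z ≈ 22 kPa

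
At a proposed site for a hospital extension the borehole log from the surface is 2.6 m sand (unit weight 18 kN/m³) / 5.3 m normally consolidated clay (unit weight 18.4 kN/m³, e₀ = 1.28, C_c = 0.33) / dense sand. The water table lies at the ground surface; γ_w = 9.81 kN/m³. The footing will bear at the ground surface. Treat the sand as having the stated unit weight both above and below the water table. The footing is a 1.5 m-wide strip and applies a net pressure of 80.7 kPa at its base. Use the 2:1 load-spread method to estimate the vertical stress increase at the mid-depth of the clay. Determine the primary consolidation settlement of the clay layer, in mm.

S_c ≈ 114 mm

Mid-depth of clay below the ground surface: z = 2.6 + 5.3/2 = 5.25 m.
Total vertical stress at mid-clay: σ_v = 18×2.6 + 18.4×2.65 = 95.56 kPa.
Pore pressure: u = 9.81×(5.25 − 0) = 51.503 kPa.
Initial effective stress: σ'_0 = σ_v − u = 95.56 − 51.503 = 44.057 kPa.
Stress increase at mid-clay by the 2:1 spreading method:
Δσ = qB/(B+z) = 80.7×1.5/(1.5+5.25) = 17.933 kPa
Final effective stress: σ'_f = σ'_0 + Δσ = 44.057 + 17.933 = 61.99 kPa.
Normally consolidated clay, so the full stress increment lies on the virgin compression line:
S_c = C_c·H/(1+e₀)·log₁₀(σ'_f/σ'_0) = 0.33×5.3/(1+1.28)×log₁₀(61.99/44.057)
    = 0.76711 × 0.14831 = 0.1138 m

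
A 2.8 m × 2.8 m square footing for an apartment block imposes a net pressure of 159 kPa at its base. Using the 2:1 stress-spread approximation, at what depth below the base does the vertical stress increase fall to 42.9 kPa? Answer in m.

z ≈ 2.59 m

2:1 spreading — at depth z the loaded area has grown by z in each plan dimension:
qB²/(B+z)² = Δσ_z ⇒ z = B(√(q/Δσ_z) − 1) = 2.8×(√(159/42.9) − 1) = 2.59 m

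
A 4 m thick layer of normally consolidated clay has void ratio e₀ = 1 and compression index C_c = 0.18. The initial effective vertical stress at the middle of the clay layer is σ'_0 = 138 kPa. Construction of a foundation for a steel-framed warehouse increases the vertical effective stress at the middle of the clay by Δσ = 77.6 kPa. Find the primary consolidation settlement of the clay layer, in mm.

Final effective stress: σ'_f = σ'_0 + Δσ = 138 + 77.6 = 215.6 kPa.
Normally consolidated clay, so the full stress increment lies on the virgin compression line:
S_c = C_c·H/(1+e₀)·log₁₀(σ'_f/σ'_0) = 0.18×4/(1+1)×log₁₀(215.6/138)
    = 0.36 × 0.19377 = 0.06976 m

S_c ≈ 69.8 mm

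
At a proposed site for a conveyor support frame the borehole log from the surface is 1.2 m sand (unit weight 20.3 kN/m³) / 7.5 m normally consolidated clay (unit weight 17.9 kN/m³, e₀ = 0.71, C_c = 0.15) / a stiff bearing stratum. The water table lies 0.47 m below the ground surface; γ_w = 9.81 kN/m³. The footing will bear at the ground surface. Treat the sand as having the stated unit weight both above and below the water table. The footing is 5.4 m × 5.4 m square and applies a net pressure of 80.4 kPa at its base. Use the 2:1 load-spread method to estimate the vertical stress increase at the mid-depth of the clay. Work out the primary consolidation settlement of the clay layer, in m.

S_c ≈ 0.108 m

Mid-depth of clay below the ground surface: z = 1.2 + 7.5/2 = 4.95 m.
Total vertical stress at mid-clay: σ_v = 20.3×1.2 + 17.9×3.75 = 91.485 kPa.
Pore pressure: u = 9.81×(4.95 − 0.47) = 43.949 kPa.
Initial effective stress: σ'_0 = σ_v − u = 91.485 − 43.949 = 47.536 kPa.
Stress increase at mid-clay by the 2:1 spreading method:
Δσ = qBL/((B+z)(L+z)) = 80.4×5.4×5.4/((5.4+4.95)(5.4+4.95)) = 21.886 kPa
Final effective stress: σ'_f = σ'_0 + Δσ = 47.536 + 21.886 = 69.422 kPa.
Normally consolidated clay, so the full stress increment lies on the virgin compression line:
S_c = C_c·H/(1+e₀)·log₁₀(σ'_f/σ'_0) = 0.15×7.5/(1+0.71)×log₁₀(69.422/47.536)
    = 0.65789 × 0.16447 = 0.1082 m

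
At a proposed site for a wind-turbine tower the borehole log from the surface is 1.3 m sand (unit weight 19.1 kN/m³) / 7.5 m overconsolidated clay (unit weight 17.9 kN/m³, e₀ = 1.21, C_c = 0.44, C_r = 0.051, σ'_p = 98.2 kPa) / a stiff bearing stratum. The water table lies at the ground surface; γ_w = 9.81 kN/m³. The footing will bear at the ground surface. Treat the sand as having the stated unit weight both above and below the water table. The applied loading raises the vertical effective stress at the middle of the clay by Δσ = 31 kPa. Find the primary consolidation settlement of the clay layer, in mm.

S_c ≈ 41.2 mm

Mid-depth of clay below the ground surface: z = 1.3 + 7.5/2 = 5.05 m.
Total vertical stress at mid-clay: σ_v = 19.1×1.3 + 17.9×3.75 = 91.955 kPa.
Pore pressure: u = 9.81×(5.05 − 0) = 49.541 kPa.
Initial effective stress: σ'_0 = σ_v − u = 91.955 − 49.541 = 42.414 kPa.
Final effective stress: σ'_f = 42.414 + 31 = 73.414 kPa.
σ'_f = 73.414 ≤ σ'_p = 98.2 kPa, so the clay remains overconsolidated and only the recompression index applies:
S_c = C_r·H/(1+e₀)·log₁₀(σ'_f/σ'_0) = 0.051×7.5/2.21×log₁₀(73.414/42.414)
    = 0.17308 × 0.23827 = 0.04124 m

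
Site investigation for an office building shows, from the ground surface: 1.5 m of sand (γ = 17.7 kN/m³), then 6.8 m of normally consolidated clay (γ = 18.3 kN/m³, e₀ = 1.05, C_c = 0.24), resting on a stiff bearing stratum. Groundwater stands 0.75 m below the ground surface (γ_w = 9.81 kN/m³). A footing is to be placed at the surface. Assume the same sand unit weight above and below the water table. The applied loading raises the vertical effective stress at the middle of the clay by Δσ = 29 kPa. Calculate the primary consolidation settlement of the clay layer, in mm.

Mid-depth of clay below the ground surface: z = 1.5 + 6.8/2 = 4.9 m.
Total vertical stress at mid-clay: σ_v = 17.7×1.5 + 18.3×3.4 = 88.77 kPa.
Pore pressure: u = 9.81×(4.9 − 0.75) = 40.712 kPa.
Initial effective stress: σ'_0 = σ_v − u = 88.77 − 40.712 = 48.058 kPa.
Final effective stress: σ'_f = σ'_0 + Δσ = 48.058 + 29 = 77.058 kPa.
Normally consolidated clay, so the full stress increment lies on the virgin compression line:
S_c = C_c·H/(1+e₀)·log₁₀(σ'_f/σ'_0) = 0.24×6.8/(1+1.05)×log₁₀(77.058/48.058)
    = 0.7961 × 0.20505 = 0.1632 m

S_c ≈ 163 mm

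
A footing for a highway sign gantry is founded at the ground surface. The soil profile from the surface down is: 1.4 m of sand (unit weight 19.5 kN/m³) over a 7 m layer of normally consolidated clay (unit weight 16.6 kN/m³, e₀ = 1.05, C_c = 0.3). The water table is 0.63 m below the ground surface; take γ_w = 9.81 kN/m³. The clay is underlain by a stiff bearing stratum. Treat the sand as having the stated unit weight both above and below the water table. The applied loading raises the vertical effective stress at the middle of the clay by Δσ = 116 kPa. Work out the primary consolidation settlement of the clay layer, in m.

Mid-depth of clay below the ground surface: z = 1.4 + 7/2 = 4.9 m.
Total vertical stress at mid-clay: σ_v = 19.5×1.4 + 16.6×3.5 = 85.4 kPa.
Pore pressure: u = 9.81×(4.9 − 0.63) = 41.889 kPa.
Initial effective stress: σ'_0 = σ_v − u = 85.4 − 41.889 = 43.511 kPa.
Final effective stress: σ'_f = σ'_0 + Δσ = 43.511 + 116 = 159.51 kPa.
Normally consolidated clay, so the full stress increment lies on the virgin compression line:
S_c = C_c·H/(1+e₀)·log₁₀(σ'_f/σ'_0) = 0.3×7/(1+1.05)×log₁₀(159.51/43.511)
    = 1.0244 × 0.56419 = 0.578 m

S_c ≈ 0.578 m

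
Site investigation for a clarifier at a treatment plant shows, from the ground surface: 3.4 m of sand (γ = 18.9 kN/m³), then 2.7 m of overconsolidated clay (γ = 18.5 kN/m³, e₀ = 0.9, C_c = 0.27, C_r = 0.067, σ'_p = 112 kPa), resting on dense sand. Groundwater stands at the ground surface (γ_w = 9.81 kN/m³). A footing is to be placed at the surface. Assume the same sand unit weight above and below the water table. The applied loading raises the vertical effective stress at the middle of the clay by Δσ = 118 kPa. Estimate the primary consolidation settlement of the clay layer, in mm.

Mid-depth of clay below the ground surface: z = 3.4 + 2.7/2 = 4.75 m.
Total vertical stress at mid-clay: σ_v = 18.9×3.4 + 18.5×1.35 = 89.235 kPa.
Pore pressure: u = 9.81×(4.75 − 0) = 46.598 kPa.
Initial effective stress: σ'_0 = σ_v − u = 89.235 − 46.598 = 42.637 kPa.
Final effective stress: σ'_f = 42.637 + 118 = 160.64 kPa.
σ'_f = 160.64 > σ'_p = 112 kPa, so the stress path crosses the preconsolidation pressure — recompression up to σ'_p, then virgin compression beyond:
S_c = H/(1+e₀)·[C_r·log₁₀(σ'_p/σ'_0) + C_c·log₁₀(σ'_f/σ'_p)]
    = 2.7/1.9 × [0.067×log₁₀(112/42.637) + 0.27×log₁₀(160.64/112)]
    = 1.4211 × [0.028102 + 0.042292] = 0.1 m

S_c ≈ 100 mm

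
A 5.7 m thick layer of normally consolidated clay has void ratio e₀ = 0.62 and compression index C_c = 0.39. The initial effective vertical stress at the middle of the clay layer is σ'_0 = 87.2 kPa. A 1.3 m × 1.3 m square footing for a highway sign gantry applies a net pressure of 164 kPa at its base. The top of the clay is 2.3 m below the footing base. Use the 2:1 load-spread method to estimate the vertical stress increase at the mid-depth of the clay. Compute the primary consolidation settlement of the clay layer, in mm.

S_c ≈ 43.9 mm

Mid-depth of clay below the footing base: z = 2.3 + 5.7/2 = 5.15 m.
Stress increase at mid-clay by the 2:1 spreading method:
Δσ = qBL/((B+z)(L+z)) = 164×1.3×1.3/((1.3+5.15)(1.3+5.15)) = 6.6621 kPa
Final effective stress: σ'_f = σ'_0 + Δσ = 87.2 + 6.6621 = 93.862 kPa.
Normally consolidated clay, so the full stress increment lies on the virgin compression line:
S_c = C_c·H/(1+e₀)·log₁₀(σ'_f/σ'_0) = 0.39×5.7/(1+0.62)×log₁₀(93.862/87.2)
    = 1.3722 × 0.031973 = 0.04387 m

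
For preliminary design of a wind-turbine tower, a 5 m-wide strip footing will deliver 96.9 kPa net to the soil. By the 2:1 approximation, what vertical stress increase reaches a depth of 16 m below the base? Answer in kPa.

Δσ_z ≈ 23.1 kPa

By the 2:1 method the load spreads at 1 horizontal : 2 vertical, so at depth z the loaded area has grown by z in each plan dimension:
Δσ = qB/(B+z) = 96.9×5/(5+16) = 23.071 kPa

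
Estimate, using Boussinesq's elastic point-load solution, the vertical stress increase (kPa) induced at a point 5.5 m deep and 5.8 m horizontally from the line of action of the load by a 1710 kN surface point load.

Δσ_z ≈ 4.16 kPa

Boussinesq vertical stress below a point load on an elastic half-space:
Δσ_z = 3P/(2πz²) · [1 + (r/z)²]^(−5/2)
r/z = 5.8/5.5 = 1.0545; [1+(r/z)²]^(−5/2) = 0.15425.
Δσ_z = 3×1710/(2π×5.5²) × 0.15425 = 26.991 × 0.15425 = 4.163 kPa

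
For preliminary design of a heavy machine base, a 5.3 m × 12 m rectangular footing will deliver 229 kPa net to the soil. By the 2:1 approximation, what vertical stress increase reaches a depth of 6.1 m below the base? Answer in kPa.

Δσ_z ≈ 70.6 kPa

By the 2:1 method the load spreads at 1 horizontal : 2 vertical, so at depth z the loaded area has grown by z in each plan dimension:
Δσ = qBL/((B+z)(L+z)) = 229×5.3×12/((5.3+6.1)(12+6.1)) = 70.584 kPa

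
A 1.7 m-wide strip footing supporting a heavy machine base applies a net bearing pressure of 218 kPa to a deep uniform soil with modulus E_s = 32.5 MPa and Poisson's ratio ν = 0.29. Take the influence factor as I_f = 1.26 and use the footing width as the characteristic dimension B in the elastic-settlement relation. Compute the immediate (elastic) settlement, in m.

Immediate (elastic) settlement: S_e = q·B·(1−ν²)/E_s · I_f.
E_s = 32.5 MPa = 32500 kPa.
S_e = 218 × 1.7 × (1 − 0.29²) / 32500 × 1.26
    = 218 × 1.7 × 0.9159 / 32500 × 1.26
    = 0.01316 m

S_e ≈ 0.0132 m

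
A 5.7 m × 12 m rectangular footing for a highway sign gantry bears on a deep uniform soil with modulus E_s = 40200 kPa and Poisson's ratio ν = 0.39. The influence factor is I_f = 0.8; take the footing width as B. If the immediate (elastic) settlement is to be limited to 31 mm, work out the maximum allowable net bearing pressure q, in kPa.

q ≈ 322 kPa

S_e = q·B·(1−ν²)/E_s · I_f  ⇒  q = S_e·E_s / (B·(1−ν²)·I_f).
q = 0.031 × 40200 / (5.7 × 0.8479 × 0.8) = 322.3 kPa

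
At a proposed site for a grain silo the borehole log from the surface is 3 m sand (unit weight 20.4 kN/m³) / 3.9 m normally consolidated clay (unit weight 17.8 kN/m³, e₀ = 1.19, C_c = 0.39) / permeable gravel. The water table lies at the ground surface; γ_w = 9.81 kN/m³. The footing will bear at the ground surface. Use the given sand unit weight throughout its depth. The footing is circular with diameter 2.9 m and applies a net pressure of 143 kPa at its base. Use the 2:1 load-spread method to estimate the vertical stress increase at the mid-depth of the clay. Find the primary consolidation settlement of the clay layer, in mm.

S_c ≈ 104 mm

Mid-depth of clay below the ground surface: z = 3 + 3.9/2 = 4.95 m.
Total vertical stress at mid-clay: σ_v = 20.4×3 + 17.8×1.95 = 95.91 kPa.
Pore pressure: u = 9.81×(4.95 − 0) = 48.56 kPa.
Initial effective stress: σ'_0 = σ_v − u = 95.91 − 48.56 = 47.35 kPa.
Stress increase at mid-clay by the 2:1 spreading method:
Δσ ≈ qD²/(D+z)² = 143×2.9²/(2.9+4.95)² = 19.516 kPa
Final effective stress: σ'_f = σ'_0 + Δσ = 47.35 + 19.516 = 66.866 kPa.
Normally consolidated clay, so the full stress increment lies on the virgin compression line:
S_c = C_c·H/(1+e₀)·log₁₀(σ'_f/σ'_0) = 0.39×3.9/(1+1.19)×log₁₀(66.866/47.35)
    = 0.69452 × 0.14989 = 0.1041 m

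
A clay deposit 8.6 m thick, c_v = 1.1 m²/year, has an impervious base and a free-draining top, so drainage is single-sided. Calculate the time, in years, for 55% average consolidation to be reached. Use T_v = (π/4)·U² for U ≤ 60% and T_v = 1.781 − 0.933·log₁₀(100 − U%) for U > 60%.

Drainage path length: H_d = H = 8.6 m (single drainage).
U ≤ 60%: T_v = (π/4)·U² = (π/4)×0.55² = 0.23758.
t = T_v·H_d²/c_v = 0.23758×8.6²/1.1 = 15.97 years.

t ≈ 16 years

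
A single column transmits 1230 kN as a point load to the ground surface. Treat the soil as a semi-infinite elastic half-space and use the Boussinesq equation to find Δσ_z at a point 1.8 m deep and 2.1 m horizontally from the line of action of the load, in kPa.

Δσ_z ≈ 21.2 kPa

Boussinesq vertical stress below a point load on an elastic half-space:
Δσ_z = 3P/(2πz²) · [1 + (r/z)²]^(−5/2)
r/z = 2.1/1.8 = 1.1667; [1+(r/z)²]^(−5/2) = 0.11674.
Δσ_z = 3×1230/(2π×1.8²) × 0.11674 = 181.26 × 0.11674 = 21.16 kPa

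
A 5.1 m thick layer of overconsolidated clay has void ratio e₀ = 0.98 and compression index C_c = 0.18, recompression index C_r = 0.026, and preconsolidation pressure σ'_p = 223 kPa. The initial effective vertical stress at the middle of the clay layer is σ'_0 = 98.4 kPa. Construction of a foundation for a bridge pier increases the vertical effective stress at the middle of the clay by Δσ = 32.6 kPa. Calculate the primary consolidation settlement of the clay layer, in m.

S_c ≈ 0.00832 m

Final effective stress: σ'_f = 98.4 + 32.6 = 131 kPa.
σ'_f = 131 ≤ σ'_p = 223 kPa, so the clay remains overconsolidated and only the recompression index applies:
S_c = C_r·H/(1+e₀)·log₁₀(σ'_f/σ'_0) = 0.026×5.1/1.98×log₁₀(131/98.4)
    = 0.066971 × 0.12428 = 0.008323 m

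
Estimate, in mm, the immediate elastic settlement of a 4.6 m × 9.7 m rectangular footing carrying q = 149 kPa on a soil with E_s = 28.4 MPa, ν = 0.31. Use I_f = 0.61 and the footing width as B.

Immediate (elastic) settlement: S_e = q·B·(1−ν²)/E_s · I_f.
E_s = 28.4 MPa = 28400 kPa.
S_e = 149 × 4.6 × (1 − 0.31²) / 28400 × 0.61
    = 149 × 4.6 × 0.9039 / 28400 × 0.61
    = 0.01331 m = 13.31 mm

S_e ≈ 13.3 mm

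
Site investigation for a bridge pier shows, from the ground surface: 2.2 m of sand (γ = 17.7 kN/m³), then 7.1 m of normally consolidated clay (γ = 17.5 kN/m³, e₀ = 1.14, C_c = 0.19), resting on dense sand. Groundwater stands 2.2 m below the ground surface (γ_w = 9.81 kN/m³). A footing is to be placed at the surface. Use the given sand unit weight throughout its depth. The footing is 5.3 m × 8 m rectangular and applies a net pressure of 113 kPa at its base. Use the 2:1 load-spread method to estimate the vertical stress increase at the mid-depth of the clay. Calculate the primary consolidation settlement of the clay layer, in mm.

S_c ≈ 107 mm

Mid-depth of clay below the ground surface: z = 2.2 + 7.1/2 = 5.75 m.
Total vertical stress at mid-clay: σ_v = 17.7×2.2 + 17.5×3.55 = 101.06 kPa.
Pore pressure: u = 9.81×(5.75 − 2.2) = 34.825 kPa.
Initial effective stress: σ'_0 = σ_v − u = 101.06 − 34.825 = 66.235 kPa.
Stress increase at mid-clay by the 2:1 spreading method:
Δσ = qBL/((B+z)(L+z)) = 113×5.3×8/((5.3+5.75)(8+5.75)) = 31.534 kPa
Final effective stress: σ'_f = σ'_0 + Δσ = 66.235 + 31.534 = 97.769 kPa.
Normally consolidated clay, so the full stress increment lies on the virgin compression line:
S_c = C_c·H/(1+e₀)·log₁₀(σ'_f/σ'_0) = 0.19×7.1/(1+1.14)×log₁₀(97.769/66.235)
    = 0.63037 × 0.16911 = 0.1066 m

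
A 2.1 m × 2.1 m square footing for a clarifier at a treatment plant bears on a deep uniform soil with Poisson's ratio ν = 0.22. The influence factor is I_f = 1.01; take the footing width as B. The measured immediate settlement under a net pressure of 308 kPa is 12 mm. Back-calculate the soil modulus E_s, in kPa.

S_e = q·B·(1−ν²)/E_s · I_f  ⇒  E_s = q·B·(1−ν²)·I_f / S_e.
E_s = 308 × 2.1 × 0.9516 × 1.01 / 0.012 = 51800 kPa

E_s ≈ 51800 kPa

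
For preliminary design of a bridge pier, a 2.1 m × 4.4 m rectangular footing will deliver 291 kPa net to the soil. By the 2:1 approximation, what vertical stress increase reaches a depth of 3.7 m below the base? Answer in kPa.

Δσ_z ≈ 57.2 kPa

By the 2:1 method the load spreads at 1 horizontal : 2 vertical, so at depth z the loaded area has grown by z in each plan dimension:
Δσ = qBL/((B+z)(L+z)) = 291×2.1×4.4/((2.1+3.7)(4.4+3.7)) = 57.234 kPa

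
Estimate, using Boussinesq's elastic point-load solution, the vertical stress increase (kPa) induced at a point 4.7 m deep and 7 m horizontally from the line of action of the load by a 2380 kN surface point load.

Δσ_z ≈ 2.77 kPa

Boussinesq vertical stress below a point load on an elastic half-space:
Δσ_z = 3P/(2πz²) · [1 + (r/z)²]^(−5/2)
r/z = 7/4.7 = 1.4894; [1+(r/z)²]^(−5/2) = 0.053823.
Δσ_z = 3×2380/(2π×4.7²) × 0.053823 = 51.443 × 0.053823 = 2.769 kPa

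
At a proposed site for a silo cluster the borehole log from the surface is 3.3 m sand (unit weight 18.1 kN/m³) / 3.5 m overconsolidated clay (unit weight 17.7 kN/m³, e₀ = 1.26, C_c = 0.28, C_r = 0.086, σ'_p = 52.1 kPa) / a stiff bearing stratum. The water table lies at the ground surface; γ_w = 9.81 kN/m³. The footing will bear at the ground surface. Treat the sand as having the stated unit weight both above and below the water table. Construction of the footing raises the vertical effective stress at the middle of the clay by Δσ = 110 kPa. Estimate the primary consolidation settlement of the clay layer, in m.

S_c ≈ 0.214 m

Mid-depth of clay below the ground surface: z = 3.3 + 3.5/2 = 5.05 m.
Total vertical stress at mid-clay: σ_v = 18.1×3.3 + 17.7×1.75 = 90.705 kPa.
Pore pressure: u = 9.81×(5.05 − 0) = 49.541 kPa.
Initial effective stress: σ'_0 = σ_v − u = 90.705 − 49.541 = 41.164 kPa.
Final effective stress: σ'_f = 41.164 + 110 = 151.16 kPa.
σ'_f = 151.16 > σ'_p = 52.1 kPa, so the stress path crosses the preconsolidation pressure — recompression up to σ'_p, then virgin compression beyond:
S_c = H/(1+e₀)·[C_r·log₁₀(σ'_p/σ'_0) + C_c·log₁₀(σ'_f/σ'_p)]
    = 3.5/2.26 × [0.086×log₁₀(52.1/41.164) + 0.28×log₁₀(151.16/52.1)]
    = 1.5487 × [0.0087995 + 0.12953] = 0.2142 m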